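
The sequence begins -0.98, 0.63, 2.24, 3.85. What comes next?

Differences: 0.63 - -0.98 = 1.61
This is an arithmetic sequence with common difference d = 1.61.
Next term = 3.85 + 1.61 = 5.46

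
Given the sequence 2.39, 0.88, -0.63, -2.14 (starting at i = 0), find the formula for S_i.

Check differences: 0.88 - 2.39 = -1.51
-0.63 - 0.88 = -1.51
Common difference d = -1.51.
First term a = 2.39.
Formula: S_i = 2.39 - 1.51*i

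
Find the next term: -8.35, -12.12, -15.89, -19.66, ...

Differences: -12.12 - -8.35 = -3.77
This is an arithmetic sequence with common difference d = -3.77.
Next term = -19.66 + -3.77 = -23.43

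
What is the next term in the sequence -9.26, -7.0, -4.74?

Differences: -7.0 - -9.26 = 2.26
This is an arithmetic sequence with common difference d = 2.26.
Next term = -4.74 + 2.26 = -2.48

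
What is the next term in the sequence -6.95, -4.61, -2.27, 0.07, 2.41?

Differences: -4.61 - -6.95 = 2.34
This is an arithmetic sequence with common difference d = 2.34.
Next term = 2.41 + 2.34 = 4.75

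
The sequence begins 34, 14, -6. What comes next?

Differences: 14 - 34 = -20
This is an arithmetic sequence with common difference d = -20.
Next term = -6 + -20 = -26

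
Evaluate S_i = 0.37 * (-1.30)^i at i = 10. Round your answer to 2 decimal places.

S_10 = 0.37 * (-1.3)^10 ≈ 0.37 * 13.7858 ≈ 5.1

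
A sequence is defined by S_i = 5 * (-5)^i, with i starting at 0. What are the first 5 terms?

This is a geometric sequence.
i=0: S_0 = 5 * (-5)^0 = 5
i=1: S_1 = 5 * (-5)^1 = -25
i=2: S_2 = 5 * (-5)^2 = 125
i=3: S_3 = 5 * (-5)^3 = -625
i=4: S_4 = 5 * (-5)^4 = 3125
The first 5 terms are: [5, -25, 125, -625, 3125]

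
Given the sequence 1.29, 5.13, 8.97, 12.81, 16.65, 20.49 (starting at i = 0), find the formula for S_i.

Check differences: 5.13 - 1.29 = 3.84
8.97 - 5.13 = 3.84
Common difference d = 3.84.
First term a = 1.29.
Formula: S_i = 1.29 + 3.84*i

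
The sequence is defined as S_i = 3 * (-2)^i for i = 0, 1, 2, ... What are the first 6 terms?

This is a geometric sequence.
i=0: S_0 = 3 * (-2)^0 = 3
i=1: S_1 = 3 * (-2)^1 = -6
i=2: S_2 = 3 * (-2)^2 = 12
i=3: S_3 = 3 * (-2)^3 = -24
i=4: S_4 = 3 * (-2)^4 = 48
i=5: S_5 = 3 * (-2)^5 = -96
The first 6 terms are: [3, -6, 12, -24, 48, -96]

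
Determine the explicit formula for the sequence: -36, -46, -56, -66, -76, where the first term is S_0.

Check differences: -46 - -36 = -10
-56 - -46 = -10
Common difference d = -10.
First term a = -36.
Formula: S_i = -36 - 10*i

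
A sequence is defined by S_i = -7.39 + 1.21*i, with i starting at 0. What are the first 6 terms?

This is an arithmetic sequence.
i=0: S_0 = -7.39 + 1.21*0 = -7.39
i=1: S_1 = -7.39 + 1.21*1 = -6.18
i=2: S_2 = -7.39 + 1.21*2 = -4.97
i=3: S_3 = -7.39 + 1.21*3 = -3.76
i=4: S_4 = -7.39 + 1.21*4 = -2.55
i=5: S_5 = -7.39 + 1.21*5 = -1.34
The first 6 terms are: [-7.39, -6.18, -4.97, -3.76, -2.55, -1.34]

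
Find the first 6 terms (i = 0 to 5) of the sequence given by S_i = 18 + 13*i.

This is an arithmetic sequence.
i=0: S_0 = 18 + 13*0 = 18
i=1: S_1 = 18 + 13*1 = 31
i=2: S_2 = 18 + 13*2 = 44
i=3: S_3 = 18 + 13*3 = 57
i=4: S_4 = 18 + 13*4 = 70
i=5: S_5 = 18 + 13*5 = 83
The first 6 terms are: [18, 31, 44, 57, 70, 83]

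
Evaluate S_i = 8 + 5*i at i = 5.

S_5 = 8 + 5*5 = 8 + 25 = 33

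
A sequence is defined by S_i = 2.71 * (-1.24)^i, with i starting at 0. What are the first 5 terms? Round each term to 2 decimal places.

This is a geometric sequence.
i=0: S_0 = 2.71 * (-1.24)^0 = 2.71
i=1: S_1 = 2.71 * (-1.24)^1 ≈ -3.36
i=2: S_2 = 2.71 * (-1.24)^2 ≈ 4.17
i=3: S_3 = 2.71 * (-1.24)^3 ≈ -5.17
i=4: S_4 = 2.71 * (-1.24)^4 ≈ 6.41
The first 5 terms are: [2.71, -3.36, 4.17, -5.17, 6.41]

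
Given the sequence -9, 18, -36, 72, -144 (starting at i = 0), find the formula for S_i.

Check ratios: 18 / -9 = -2.0
Common ratio r = -2.
First term a = -9.
Formula: S_i = -9 * (-2)^i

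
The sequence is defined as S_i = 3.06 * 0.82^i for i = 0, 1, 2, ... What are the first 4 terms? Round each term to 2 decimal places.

This is a geometric sequence.
i=0: S_0 = 3.06 * 0.82^0 = 3.06
i=1: S_1 = 3.06 * 0.82^1 ≈ 2.51
i=2: S_2 = 3.06 * 0.82^2 ≈ 2.06
i=3: S_3 = 3.06 * 0.82^3 ≈ 1.69
The first 4 terms are: [3.06, 2.51, 2.06, 1.69]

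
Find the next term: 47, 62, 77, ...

Differences: 62 - 47 = 15
This is an arithmetic sequence with common difference d = 15.
Next term = 77 + 15 = 92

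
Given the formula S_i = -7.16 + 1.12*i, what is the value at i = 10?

S_10 = -7.16 + 1.12*10 = -7.16 + 11.2 = 4.04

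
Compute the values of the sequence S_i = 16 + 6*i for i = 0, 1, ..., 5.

This is an arithmetic sequence.
i=0: S_0 = 16 + 6*0 = 16
i=1: S_1 = 16 + 6*1 = 22
i=2: S_2 = 16 + 6*2 = 28
i=3: S_3 = 16 + 6*3 = 34
i=4: S_4 = 16 + 6*4 = 40
i=5: S_5 = 16 + 6*5 = 46
The first 6 terms are: [16, 22, 28, 34, 40, 46]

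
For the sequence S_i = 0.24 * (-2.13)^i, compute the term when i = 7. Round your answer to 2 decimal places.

S_7 = 0.24 * (-2.13)^7 ≈ 0.24 * -198.9103 ≈ -47.74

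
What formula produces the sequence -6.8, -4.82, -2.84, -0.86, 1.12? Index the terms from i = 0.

Check differences: -4.82 - -6.8 = 1.98
-2.84 - -4.82 = 1.98
Common difference d = 1.98.
First term a = -6.8.
Formula: S_i = -6.80 + 1.98*i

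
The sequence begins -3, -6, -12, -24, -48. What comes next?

Ratios: -6 / -3 = 2.0
This is a geometric sequence with common ratio r = 2.
Next term = -48 * 2 = -96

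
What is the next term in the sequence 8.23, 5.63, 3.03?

Differences: 5.63 - 8.23 = -2.6
This is an arithmetic sequence with common difference d = -2.6.
Next term = 3.03 + -2.6 = 0.43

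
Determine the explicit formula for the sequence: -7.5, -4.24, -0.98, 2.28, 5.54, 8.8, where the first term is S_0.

Check differences: -4.24 - -7.5 = 3.26
-0.98 - -4.24 = 3.26
Common difference d = 3.26.
First term a = -7.5.
Formula: S_i = -7.50 + 3.26*i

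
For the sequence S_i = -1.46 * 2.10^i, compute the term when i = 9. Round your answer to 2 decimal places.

S_9 = -1.46 * 2.1^9 ≈ -1.46 * 794.28 ≈ -1159.65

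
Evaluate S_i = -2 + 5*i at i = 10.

S_10 = -2 + 5*10 = -2 + 50 = 48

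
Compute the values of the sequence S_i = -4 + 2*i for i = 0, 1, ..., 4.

This is an arithmetic sequence.
i=0: S_0 = -4 + 2*0 = -4
i=1: S_1 = -4 + 2*1 = -2
i=2: S_2 = -4 + 2*2 = 0
i=3: S_3 = -4 + 2*3 = 2
i=4: S_4 = -4 + 2*4 = 4
The first 5 terms are: [-4, -2, 0, 2, 4]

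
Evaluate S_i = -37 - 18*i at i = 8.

S_8 = -37 + -18*8 = -37 + -144 = -181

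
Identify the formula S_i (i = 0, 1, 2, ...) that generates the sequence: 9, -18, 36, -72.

Check ratios: -18 / 9 = -2.0
Common ratio r = -2.
First term a = 9.
Formula: S_i = 9 * (-2)^i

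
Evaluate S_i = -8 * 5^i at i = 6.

S_6 = -8 * 5^6 = -8 * 15625 = -125000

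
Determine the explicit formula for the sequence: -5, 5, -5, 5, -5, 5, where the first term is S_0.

Check ratios: 5 / -5 = -1.0
Common ratio r = -1.
First term a = -5.
Formula: S_i = -5 * (-1)^i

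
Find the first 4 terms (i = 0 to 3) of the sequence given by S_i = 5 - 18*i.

This is an arithmetic sequence.
i=0: S_0 = 5 + -18*0 = 5
i=1: S_1 = 5 + -18*1 = -13
i=2: S_2 = 5 + -18*2 = -31
i=3: S_3 = 5 + -18*3 = -49
The first 4 terms are: [5, -13, -31, -49]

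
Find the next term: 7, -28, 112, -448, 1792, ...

Ratios: -28 / 7 = -4.0
This is a geometric sequence with common ratio r = -4.
Next term = 1792 * -4 = -7168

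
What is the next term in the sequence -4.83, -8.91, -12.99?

Differences: -8.91 - -4.83 = -4.08
This is an arithmetic sequence with common difference d = -4.08.
Next term = -12.99 + -4.08 = -17.07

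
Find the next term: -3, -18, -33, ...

Differences: -18 - -3 = -15
This is an arithmetic sequence with common difference d = -15.
Next term = -33 + -15 = -48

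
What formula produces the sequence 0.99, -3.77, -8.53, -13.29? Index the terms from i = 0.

Check differences: -3.77 - 0.99 = -4.76
-8.53 - -3.77 = -4.76
Common difference d = -4.76.
First term a = 0.99.
Formula: S_i = 0.99 - 4.76*i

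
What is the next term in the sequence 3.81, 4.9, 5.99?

Differences: 4.9 - 3.81 = 1.09
This is an arithmetic sequence with common difference d = 1.09.
Next term = 5.99 + 1.09 = 7.08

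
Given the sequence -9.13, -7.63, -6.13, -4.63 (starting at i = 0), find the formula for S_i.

Check differences: -7.63 - -9.13 = 1.5
-6.13 - -7.63 = 1.5
Common difference d = 1.5.
First term a = -9.13.
Formula: S_i = -9.13 + 1.50*i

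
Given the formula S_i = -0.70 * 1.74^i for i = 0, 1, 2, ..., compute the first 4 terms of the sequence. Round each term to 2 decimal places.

This is a geometric sequence.
i=0: S_0 = -0.7 * 1.74^0 = -0.7
i=1: S_1 = -0.7 * 1.74^1 ≈ -1.22
i=2: S_2 = -0.7 * 1.74^2 ≈ -2.12
i=3: S_3 = -0.7 * 1.74^3 ≈ -3.69
The first 4 terms are: [-0.7, -1.22, -2.12, -3.69]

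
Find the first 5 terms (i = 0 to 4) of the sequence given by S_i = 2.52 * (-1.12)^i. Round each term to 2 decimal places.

This is a geometric sequence.
i=0: S_0 = 2.52 * (-1.12)^0 = 2.52
i=1: S_1 = 2.52 * (-1.12)^1 ≈ -2.82
i=2: S_2 = 2.52 * (-1.12)^2 ≈ 3.16
i=3: S_3 = 2.52 * (-1.12)^3 ≈ -3.54
i=4: S_4 = 2.52 * (-1.12)^4 ≈ 3.97
The first 5 terms are: [2.52, -2.82, 3.16, -3.54, 3.97]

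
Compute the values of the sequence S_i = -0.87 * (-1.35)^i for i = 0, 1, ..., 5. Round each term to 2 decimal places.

This is a geometric sequence.
i=0: S_0 = -0.87 * (-1.35)^0 = -0.87
i=1: S_1 = -0.87 * (-1.35)^1 ≈ 1.17
i=2: S_2 = -0.87 * (-1.35)^2 ≈ -1.59
i=3: S_3 = -0.87 * (-1.35)^3 ≈ 2.14
i=4: S_4 = -0.87 * (-1.35)^4 ≈ -2.89
i=5: S_5 = -0.87 * (-1.35)^5 ≈ 3.9
The first 6 terms are: [-0.87, 1.17, -1.59, 2.14, -2.89, 3.9]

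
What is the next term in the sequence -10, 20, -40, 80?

Ratios: 20 / -10 = -2.0
This is a geometric sequence with common ratio r = -2.
Next term = 80 * -2 = -160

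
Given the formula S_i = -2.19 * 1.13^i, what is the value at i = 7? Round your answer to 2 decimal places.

S_7 = -2.19 * 1.13^7 ≈ -2.19 * 2.3526 ≈ -5.15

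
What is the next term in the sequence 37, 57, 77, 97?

Differences: 57 - 37 = 20
This is an arithmetic sequence with common difference d = 20.
Next term = 97 + 20 = 117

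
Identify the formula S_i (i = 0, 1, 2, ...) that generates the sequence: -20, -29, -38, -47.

Check differences: -29 - -20 = -9
-38 - -29 = -9
Common difference d = -9.
First term a = -20.
Formula: S_i = -20 - 9*i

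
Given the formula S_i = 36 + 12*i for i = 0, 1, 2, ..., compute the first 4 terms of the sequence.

This is an arithmetic sequence.
i=0: S_0 = 36 + 12*0 = 36
i=1: S_1 = 36 + 12*1 = 48
i=2: S_2 = 36 + 12*2 = 60
i=3: S_3 = 36 + 12*3 = 72
The first 4 terms are: [36, 48, 60, 72]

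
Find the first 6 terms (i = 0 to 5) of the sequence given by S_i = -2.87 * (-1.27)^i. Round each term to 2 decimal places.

This is a geometric sequence.
i=0: S_0 = -2.87 * (-1.27)^0 = -2.87
i=1: S_1 = -2.87 * (-1.27)^1 ≈ 3.64
i=2: S_2 = -2.87 * (-1.27)^2 ≈ -4.63
i=3: S_3 = -2.87 * (-1.27)^3 ≈ 5.88
i=4: S_4 = -2.87 * (-1.27)^4 ≈ -7.47
i=5: S_5 = -2.87 * (-1.27)^5 ≈ 9.48
The first 6 terms are: [-2.87, 3.64, -4.63, 5.88, -7.47, 9.48]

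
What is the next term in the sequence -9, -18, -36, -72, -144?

Ratios: -18 / -9 = 2.0
This is a geometric sequence with common ratio r = 2.
Next term = -144 * 2 = -288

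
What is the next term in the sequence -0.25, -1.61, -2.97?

Differences: -1.61 - -0.25 = -1.36
This is an arithmetic sequence with common difference d = -1.36.
Next term = -2.97 + -1.36 = -4.33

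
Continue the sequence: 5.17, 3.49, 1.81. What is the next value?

Differences: 3.49 - 5.17 = -1.68
This is an arithmetic sequence with common difference d = -1.68.
Next term = 1.81 + -1.68 = 0.13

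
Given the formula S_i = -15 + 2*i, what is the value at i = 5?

S_5 = -15 + 2*5 = -15 + 10 = -5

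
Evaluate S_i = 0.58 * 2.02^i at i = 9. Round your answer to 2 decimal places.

S_9 = 0.58 * 2.02^9 ≈ 0.58 * 559.9669 ≈ 324.78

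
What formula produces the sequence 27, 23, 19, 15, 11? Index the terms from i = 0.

Check differences: 23 - 27 = -4
19 - 23 = -4
Common difference d = -4.
First term a = 27.
Formula: S_i = 27 - 4*i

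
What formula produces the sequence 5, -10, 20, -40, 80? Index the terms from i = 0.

Check ratios: -10 / 5 = -2.0
Common ratio r = -2.
First term a = 5.
Formula: S_i = 5 * (-2)^i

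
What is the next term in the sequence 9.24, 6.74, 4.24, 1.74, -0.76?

Differences: 6.74 - 9.24 = -2.5
This is an arithmetic sequence with common difference d = -2.5.
Next term = -0.76 + -2.5 = -3.26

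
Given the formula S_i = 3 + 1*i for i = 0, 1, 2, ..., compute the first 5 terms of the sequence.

This is an arithmetic sequence.
i=0: S_0 = 3 + 1*0 = 3
i=1: S_1 = 3 + 1*1 = 4
i=2: S_2 = 3 + 1*2 = 5
i=3: S_3 = 3 + 1*3 = 6
i=4: S_4 = 3 + 1*4 = 7
The first 5 terms are: [3, 4, 5, 6, 7]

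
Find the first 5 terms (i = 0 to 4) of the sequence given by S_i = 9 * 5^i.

This is a geometric sequence.
i=0: S_0 = 9 * 5^0 = 9
i=1: S_1 = 9 * 5^1 = 45
i=2: S_2 = 9 * 5^2 = 225
i=3: S_3 = 9 * 5^3 = 1125
i=4: S_4 = 9 * 5^4 = 5625
The first 5 terms are: [9, 45, 225, 1125, 5625]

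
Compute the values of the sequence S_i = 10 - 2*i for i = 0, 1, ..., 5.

This is an arithmetic sequence.
i=0: S_0 = 10 + -2*0 = 10
i=1: S_1 = 10 + -2*1 = 8
i=2: S_2 = 10 + -2*2 = 6
i=3: S_3 = 10 + -2*3 = 4
i=4: S_4 = 10 + -2*4 = 2
i=5: S_5 = 10 + -2*5 = 0
The first 6 terms are: [10, 8, 6, 4, 2, 0]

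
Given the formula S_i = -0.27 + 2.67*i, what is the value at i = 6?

S_6 = -0.27 + 2.67*6 = -0.27 + 16.02 = 15.75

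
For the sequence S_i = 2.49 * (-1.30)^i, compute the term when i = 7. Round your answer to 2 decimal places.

S_7 = 2.49 * (-1.3)^7 ≈ 2.49 * -6.2749 ≈ -15.62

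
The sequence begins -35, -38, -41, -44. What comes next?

Differences: -38 - -35 = -3
This is an arithmetic sequence with common difference d = -3.
Next term = -44 + -3 = -47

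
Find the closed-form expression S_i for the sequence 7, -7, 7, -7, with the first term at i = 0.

Check ratios: -7 / 7 = -1.0
Common ratio r = -1.
First term a = 7.
Formula: S_i = 7 * (-1)^i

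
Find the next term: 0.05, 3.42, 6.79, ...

Differences: 3.42 - 0.05 = 3.37
This is an arithmetic sequence with common difference d = 3.37.
Next term = 6.79 + 3.37 = 10.16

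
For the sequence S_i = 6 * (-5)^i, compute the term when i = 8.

S_8 = 6 * (-5)^8 = 6 * 390625 = 2343750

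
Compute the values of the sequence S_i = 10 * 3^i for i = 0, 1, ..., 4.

This is a geometric sequence.
i=0: S_0 = 10 * 3^0 = 10
i=1: S_1 = 10 * 3^1 = 30
i=2: S_2 = 10 * 3^2 = 90
i=3: S_3 = 10 * 3^3 = 270
i=4: S_4 = 10 * 3^4 = 810
The first 5 terms are: [10, 30, 90, 270, 810]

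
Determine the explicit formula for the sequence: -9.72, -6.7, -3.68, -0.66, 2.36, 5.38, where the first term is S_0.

Check differences: -6.7 - -9.72 = 3.02
-3.68 - -6.7 = 3.02
Common difference d = 3.02.
First term a = -9.72.
Formula: S_i = -9.72 + 3.02*i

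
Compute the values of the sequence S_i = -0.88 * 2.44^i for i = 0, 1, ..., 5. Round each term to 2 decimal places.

This is a geometric sequence.
i=0: S_0 = -0.88 * 2.44^0 = -0.88
i=1: S_1 = -0.88 * 2.44^1 ≈ -2.15
i=2: S_2 = -0.88 * 2.44^2 ≈ -5.24
i=3: S_3 = -0.88 * 2.44^3 ≈ -12.78
i=4: S_4 = -0.88 * 2.44^4 ≈ -31.19
i=5: S_5 = -0.88 * 2.44^5 ≈ -76.11
The first 6 terms are: [-0.88, -2.15, -5.24, -12.78, -31.19, -76.11]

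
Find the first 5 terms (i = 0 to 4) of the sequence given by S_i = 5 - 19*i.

This is an arithmetic sequence.
i=0: S_0 = 5 + -19*0 = 5
i=1: S_1 = 5 + -19*1 = -14
i=2: S_2 = 5 + -19*2 = -33
i=3: S_3 = 5 + -19*3 = -52
i=4: S_4 = 5 + -19*4 = -71
The first 5 terms are: [5, -14, -33, -52, -71]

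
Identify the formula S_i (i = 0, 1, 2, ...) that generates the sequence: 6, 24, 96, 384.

Check ratios: 24 / 6 = 4.0
Common ratio r = 4.
First term a = 6.
Formula: S_i = 6 * 4^i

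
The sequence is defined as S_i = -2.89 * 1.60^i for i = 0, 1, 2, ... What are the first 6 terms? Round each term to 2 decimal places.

This is a geometric sequence.
i=0: S_0 = -2.89 * 1.6^0 = -2.89
i=1: S_1 = -2.89 * 1.6^1 ≈ -4.62
i=2: S_2 = -2.89 * 1.6^2 ≈ -7.4
i=3: S_3 = -2.89 * 1.6^3 ≈ -11.84
i=4: S_4 = -2.89 * 1.6^4 ≈ -18.94
i=5: S_5 = -2.89 * 1.6^5 ≈ -30.3
The first 6 terms are: [-2.89, -4.62, -7.4, -11.84, -18.94, -30.3]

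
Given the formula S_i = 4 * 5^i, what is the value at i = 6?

S_6 = 4 * 5^6 = 4 * 15625 = 62500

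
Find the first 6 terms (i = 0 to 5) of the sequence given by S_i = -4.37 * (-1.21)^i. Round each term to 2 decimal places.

This is a geometric sequence.
i=0: S_0 = -4.37 * (-1.21)^0 = -4.37
i=1: S_1 = -4.37 * (-1.21)^1 ≈ 5.29
i=2: S_2 = -4.37 * (-1.21)^2 ≈ -6.4
i=3: S_3 = -4.37 * (-1.21)^3 ≈ 7.74
i=4: S_4 = -4.37 * (-1.21)^4 ≈ -9.37
i=5: S_5 = -4.37 * (-1.21)^5 ≈ 11.33
The first 6 terms are: [-4.37, 5.29, -6.4, 7.74, -9.37, 11.33]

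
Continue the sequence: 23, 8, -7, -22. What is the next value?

Differences: 8 - 23 = -15
This is an arithmetic sequence with common difference d = -15.
Next term = -22 + -15 = -37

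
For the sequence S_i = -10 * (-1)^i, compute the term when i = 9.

S_9 = -10 * (-1)^9 = -10 * -1 = 10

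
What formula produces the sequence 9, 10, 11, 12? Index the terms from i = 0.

Check differences: 10 - 9 = 1
11 - 10 = 1
Common difference d = 1.
First term a = 9.
Formula: S_i = 9 + 1*i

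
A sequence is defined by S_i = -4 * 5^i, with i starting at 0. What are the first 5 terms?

This is a geometric sequence.
i=0: S_0 = -4 * 5^0 = -4
i=1: S_1 = -4 * 5^1 = -20
i=2: S_2 = -4 * 5^2 = -100
i=3: S_3 = -4 * 5^3 = -500
i=4: S_4 = -4 * 5^4 = -2500
The first 5 terms are: [-4, -20, -100, -500, -2500]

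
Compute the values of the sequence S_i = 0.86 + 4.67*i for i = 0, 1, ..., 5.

This is an arithmetic sequence.
i=0: S_0 = 0.86 + 4.67*0 = 0.86
i=1: S_1 = 0.86 + 4.67*1 = 5.53
i=2: S_2 = 0.86 + 4.67*2 = 10.2
i=3: S_3 = 0.86 + 4.67*3 = 14.87
i=4: S_4 = 0.86 + 4.67*4 = 19.54
i=5: S_5 = 0.86 + 4.67*5 = 24.21
The first 6 terms are: [0.86, 5.53, 10.2, 14.87, 19.54, 24.21]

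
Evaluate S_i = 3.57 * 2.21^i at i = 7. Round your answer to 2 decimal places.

S_7 = 3.57 * 2.21^7 ≈ 3.57 * 257.4814 ≈ 919.21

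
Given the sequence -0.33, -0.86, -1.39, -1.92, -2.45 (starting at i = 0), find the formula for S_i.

Check differences: -0.86 - -0.33 = -0.53
-1.39 - -0.86 = -0.53
Common difference d = -0.53.
First term a = -0.33.
Formula: S_i = -0.33 - 0.53*i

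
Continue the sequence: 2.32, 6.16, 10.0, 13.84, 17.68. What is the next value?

Differences: 6.16 - 2.32 = 3.84
This is an arithmetic sequence with common difference d = 3.84.
Next term = 17.68 + 3.84 = 21.52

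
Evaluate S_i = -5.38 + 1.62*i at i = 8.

S_8 = -5.38 + 1.62*8 = -5.38 + 12.96 = 7.58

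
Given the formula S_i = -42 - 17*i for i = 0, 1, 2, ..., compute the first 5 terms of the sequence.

This is an arithmetic sequence.
i=0: S_0 = -42 + -17*0 = -42
i=1: S_1 = -42 + -17*1 = -59
i=2: S_2 = -42 + -17*2 = -76
i=3: S_3 = -42 + -17*3 = -93
i=4: S_4 = -42 + -17*4 = -110
The first 5 terms are: [-42, -59, -76, -93, -110]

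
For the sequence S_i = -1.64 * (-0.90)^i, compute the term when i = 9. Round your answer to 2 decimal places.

S_9 = -1.64 * (-0.9)^9 ≈ -1.64 * -0.3874 ≈ 0.64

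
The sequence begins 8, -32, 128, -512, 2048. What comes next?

Ratios: -32 / 8 = -4.0
This is a geometric sequence with common ratio r = -4.
Next term = 2048 * -4 = -8192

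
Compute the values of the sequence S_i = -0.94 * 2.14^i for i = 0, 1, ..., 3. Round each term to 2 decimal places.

This is a geometric sequence.
i=0: S_0 = -0.94 * 2.14^0 = -0.94
i=1: S_1 = -0.94 * 2.14^1 ≈ -2.01
i=2: S_2 = -0.94 * 2.14^2 ≈ -4.3
i=3: S_3 = -0.94 * 2.14^3 ≈ -9.21
The first 4 terms are: [-0.94, -2.01, -4.3, -9.21]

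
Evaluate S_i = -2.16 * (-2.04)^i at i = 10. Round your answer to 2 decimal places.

S_10 = -2.16 * (-2.04)^10 ≈ -2.16 * 1248.2503 ≈ -2696.22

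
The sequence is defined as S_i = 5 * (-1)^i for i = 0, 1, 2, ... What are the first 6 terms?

This is a geometric sequence.
i=0: S_0 = 5 * (-1)^0 = 5
i=1: S_1 = 5 * (-1)^1 = -5
i=2: S_2 = 5 * (-1)^2 = 5
i=3: S_3 = 5 * (-1)^3 = -5
i=4: S_4 = 5 * (-1)^4 = 5
i=5: S_5 = 5 * (-1)^5 = -5
The first 6 terms are: [5, -5, 5, -5, 5, -5]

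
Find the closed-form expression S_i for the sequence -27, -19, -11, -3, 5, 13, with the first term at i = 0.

Check differences: -19 - -27 = 8
-11 - -19 = 8
Common difference d = 8.
First term a = -27.
Formula: S_i = -27 + 8*i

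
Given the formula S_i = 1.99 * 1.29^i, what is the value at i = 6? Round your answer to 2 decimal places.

S_6 = 1.99 * 1.29^6 ≈ 1.99 * 4.6083 ≈ 9.17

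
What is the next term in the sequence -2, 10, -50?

Ratios: 10 / -2 = -5.0
This is a geometric sequence with common ratio r = -5.
Next term = -50 * -5 = 250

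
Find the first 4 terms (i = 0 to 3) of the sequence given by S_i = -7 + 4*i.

This is an arithmetic sequence.
i=0: S_0 = -7 + 4*0 = -7
i=1: S_1 = -7 + 4*1 = -3
i=2: S_2 = -7 + 4*2 = 1
i=3: S_3 = -7 + 4*3 = 5
The first 4 terms are: [-7, -3, 1, 5]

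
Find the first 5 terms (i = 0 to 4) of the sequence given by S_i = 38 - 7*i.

This is an arithmetic sequence.
i=0: S_0 = 38 + -7*0 = 38
i=1: S_1 = 38 + -7*1 = 31
i=2: S_2 = 38 + -7*2 = 24
i=3: S_3 = 38 + -7*3 = 17
i=4: S_4 = 38 + -7*4 = 10
The first 5 terms are: [38, 31, 24, 17, 10]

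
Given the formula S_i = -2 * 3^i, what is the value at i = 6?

S_6 = -2 * 3^6 = -2 * 729 = -1458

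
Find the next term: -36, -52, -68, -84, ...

Differences: -52 - -36 = -16
This is an arithmetic sequence with common difference d = -16.
Next term = -84 + -16 = -100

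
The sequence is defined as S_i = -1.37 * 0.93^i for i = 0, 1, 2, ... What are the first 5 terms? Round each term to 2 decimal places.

This is a geometric sequence.
i=0: S_0 = -1.37 * 0.93^0 = -1.37
i=1: S_1 = -1.37 * 0.93^1 ≈ -1.27
i=2: S_2 = -1.37 * 0.93^2 ≈ -1.18
i=3: S_3 = -1.37 * 0.93^3 ≈ -1.1
i=4: S_4 = -1.37 * 0.93^4 ≈ -1.02
The first 5 terms are: [-1.37, -1.27, -1.18, -1.1, -1.02]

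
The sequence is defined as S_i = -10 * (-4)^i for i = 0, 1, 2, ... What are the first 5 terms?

This is a geometric sequence.
i=0: S_0 = -10 * (-4)^0 = -10
i=1: S_1 = -10 * (-4)^1 = 40
i=2: S_2 = -10 * (-4)^2 = -160
i=3: S_3 = -10 * (-4)^3 = 640
i=4: S_4 = -10 * (-4)^4 = -2560
The first 5 terms are: [-10, 40, -160, 640, -2560]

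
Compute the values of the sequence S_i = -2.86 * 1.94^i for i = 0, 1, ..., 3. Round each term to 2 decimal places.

This is a geometric sequence.
i=0: S_0 = -2.86 * 1.94^0 = -2.86
i=1: S_1 = -2.86 * 1.94^1 ≈ -5.55
i=2: S_2 = -2.86 * 1.94^2 ≈ -10.76
i=3: S_3 = -2.86 * 1.94^3 ≈ -20.88
The first 4 terms are: [-2.86, -5.55, -10.76, -20.88]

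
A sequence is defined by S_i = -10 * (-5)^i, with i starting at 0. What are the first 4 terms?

This is a geometric sequence.
i=0: S_0 = -10 * (-5)^0 = -10
i=1: S_1 = -10 * (-5)^1 = 50
i=2: S_2 = -10 * (-5)^2 = -250
i=3: S_3 = -10 * (-5)^3 = 1250
The first 4 terms are: [-10, 50, -250, 1250]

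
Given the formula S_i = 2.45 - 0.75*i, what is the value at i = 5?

S_5 = 2.45 + -0.75*5 = 2.45 + -3.75 = -1.3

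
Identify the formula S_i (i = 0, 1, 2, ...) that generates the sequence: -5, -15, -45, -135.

Check ratios: -15 / -5 = 3.0
Common ratio r = 3.
First term a = -5.
Formula: S_i = -5 * 3^i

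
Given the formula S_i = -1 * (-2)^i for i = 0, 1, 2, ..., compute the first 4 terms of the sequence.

This is a geometric sequence.
i=0: S_0 = -1 * (-2)^0 = -1
i=1: S_1 = -1 * (-2)^1 = 2
i=2: S_2 = -1 * (-2)^2 = -4
i=3: S_3 = -1 * (-2)^3 = 8
The first 4 terms are: [-1, 2, -4, 8]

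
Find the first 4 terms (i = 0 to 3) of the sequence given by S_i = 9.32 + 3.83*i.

This is an arithmetic sequence.
i=0: S_0 = 9.32 + 3.83*0 = 9.32
i=1: S_1 = 9.32 + 3.83*1 = 13.15
i=2: S_2 = 9.32 + 3.83*2 = 16.98
i=3: S_3 = 9.32 + 3.83*3 = 20.81
The first 4 terms are: [9.32, 13.15, 16.98, 20.81]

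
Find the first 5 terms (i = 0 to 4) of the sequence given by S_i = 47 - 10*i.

This is an arithmetic sequence.
i=0: S_0 = 47 + -10*0 = 47
i=1: S_1 = 47 + -10*1 = 37
i=2: S_2 = 47 + -10*2 = 27
i=3: S_3 = 47 + -10*3 = 17
i=4: S_4 = 47 + -10*4 = 7
The first 5 terms are: [47, 37, 27, 17, 7]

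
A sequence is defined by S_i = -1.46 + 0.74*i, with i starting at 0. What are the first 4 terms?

This is an arithmetic sequence.
i=0: S_0 = -1.46 + 0.74*0 = -1.46
i=1: S_1 = -1.46 + 0.74*1 = -0.72
i=2: S_2 = -1.46 + 0.74*2 = 0.02
i=3: S_3 = -1.46 + 0.74*3 = 0.76
The first 4 terms are: [-1.46, -0.72, 0.02, 0.76]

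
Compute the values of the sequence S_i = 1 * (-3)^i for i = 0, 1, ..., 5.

This is a geometric sequence.
i=0: S_0 = 1 * (-3)^0 = 1
i=1: S_1 = 1 * (-3)^1 = -3
i=2: S_2 = 1 * (-3)^2 = 9
i=3: S_3 = 1 * (-3)^3 = -27
i=4: S_4 = 1 * (-3)^4 = 81
i=5: S_5 = 1 * (-3)^5 = -243
The first 6 terms are: [1, -3, 9, -27, 81, -243]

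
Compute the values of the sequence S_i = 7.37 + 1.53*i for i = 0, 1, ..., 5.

This is an arithmetic sequence.
i=0: S_0 = 7.37 + 1.53*0 = 7.37
i=1: S_1 = 7.37 + 1.53*1 = 8.9
i=2: S_2 = 7.37 + 1.53*2 = 10.43
i=3: S_3 = 7.37 + 1.53*3 = 11.96
i=4: S_4 = 7.37 + 1.53*4 = 13.49
i=5: S_5 = 7.37 + 1.53*5 = 15.02
The first 6 terms are: [7.37, 8.9, 10.43, 11.96, 13.49, 15.02]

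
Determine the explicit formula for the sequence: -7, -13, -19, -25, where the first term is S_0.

Check differences: -13 - -7 = -6
-19 - -13 = -6
Common difference d = -6.
First term a = -7.
Formula: S_i = -7 - 6*i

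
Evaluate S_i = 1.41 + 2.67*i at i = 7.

S_7 = 1.41 + 2.67*7 = 1.41 + 18.69 = 20.1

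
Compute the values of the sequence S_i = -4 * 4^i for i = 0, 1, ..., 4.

This is a geometric sequence.
i=0: S_0 = -4 * 4^0 = -4
i=1: S_1 = -4 * 4^1 = -16
i=2: S_2 = -4 * 4^2 = -64
i=3: S_3 = -4 * 4^3 = -256
i=4: S_4 = -4 * 4^4 = -1024
The first 5 terms are: [-4, -16, -64, -256, -1024]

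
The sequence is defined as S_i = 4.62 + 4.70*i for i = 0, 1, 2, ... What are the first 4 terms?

This is an arithmetic sequence.
i=0: S_0 = 4.62 + 4.7*0 = 4.62
i=1: S_1 = 4.62 + 4.7*1 = 9.32
i=2: S_2 = 4.62 + 4.7*2 = 14.02
i=3: S_3 = 4.62 + 4.7*3 = 18.72
The first 4 terms are: [4.62, 9.32, 14.02, 18.72]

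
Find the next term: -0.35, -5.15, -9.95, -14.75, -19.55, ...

Differences: -5.15 - -0.35 = -4.8
This is an arithmetic sequence with common difference d = -4.8.
Next term = -19.55 + -4.8 = -24.35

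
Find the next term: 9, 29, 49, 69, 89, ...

Differences: 29 - 9 = 20
This is an arithmetic sequence with common difference d = 20.
Next term = 89 + 20 = 109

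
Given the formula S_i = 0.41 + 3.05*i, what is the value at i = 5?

S_5 = 0.41 + 3.05*5 = 0.41 + 15.25 = 15.66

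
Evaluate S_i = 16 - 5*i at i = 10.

S_10 = 16 + -5*10 = 16 + -50 = -34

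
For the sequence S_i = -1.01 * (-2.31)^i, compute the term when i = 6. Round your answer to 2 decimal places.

S_6 = -1.01 * (-2.31)^6 ≈ -1.01 * 151.9399 ≈ -153.46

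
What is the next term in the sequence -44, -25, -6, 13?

Differences: -25 - -44 = 19
This is an arithmetic sequence with common difference d = 19.
Next term = 13 + 19 = 32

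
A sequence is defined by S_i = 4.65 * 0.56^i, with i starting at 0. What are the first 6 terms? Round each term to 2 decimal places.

This is a geometric sequence.
i=0: S_0 = 4.65 * 0.56^0 = 4.65
i=1: S_1 = 4.65 * 0.56^1 ≈ 2.6
i=2: S_2 = 4.65 * 0.56^2 ≈ 1.46
i=3: S_3 = 4.65 * 0.56^3 ≈ 0.82
i=4: S_4 = 4.65 * 0.56^4 ≈ 0.46
i=5: S_5 = 4.65 * 0.56^5 ≈ 0.26
The first 6 terms are: [4.65, 2.6, 1.46, 0.82, 0.46, 0.26]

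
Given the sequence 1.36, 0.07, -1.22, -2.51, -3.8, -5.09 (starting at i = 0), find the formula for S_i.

Check differences: 0.07 - 1.36 = -1.29
-1.22 - 0.07 = -1.29
Common difference d = -1.29.
First term a = 1.36.
Formula: S_i = 1.36 - 1.29*i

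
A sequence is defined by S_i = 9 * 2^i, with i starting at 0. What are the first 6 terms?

This is a geometric sequence.
i=0: S_0 = 9 * 2^0 = 9
i=1: S_1 = 9 * 2^1 = 18
i=2: S_2 = 9 * 2^2 = 36
i=3: S_3 = 9 * 2^3 = 72
i=4: S_4 = 9 * 2^4 = 144
i=5: S_5 = 9 * 2^5 = 288
The first 6 terms are: [9, 18, 36, 72, 144, 288]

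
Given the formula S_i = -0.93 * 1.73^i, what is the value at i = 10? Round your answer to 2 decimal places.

S_10 = -0.93 * 1.73^10 ≈ -0.93 * 240.1381 ≈ -223.33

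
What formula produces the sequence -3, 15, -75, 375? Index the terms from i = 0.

Check ratios: 15 / -3 = -5.0
Common ratio r = -5.
First term a = -3.
Formula: S_i = -3 * (-5)^i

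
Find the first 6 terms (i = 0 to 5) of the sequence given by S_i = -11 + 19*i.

This is an arithmetic sequence.
i=0: S_0 = -11 + 19*0 = -11
i=1: S_1 = -11 + 19*1 = 8
i=2: S_2 = -11 + 19*2 = 27
i=3: S_3 = -11 + 19*3 = 46
i=4: S_4 = -11 + 19*4 = 65
i=5: S_5 = -11 + 19*5 = 84
The first 6 terms are: [-11, 8, 27, 46, 65, 84]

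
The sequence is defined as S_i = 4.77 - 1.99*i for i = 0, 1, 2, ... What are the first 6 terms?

This is an arithmetic sequence.
i=0: S_0 = 4.77 + -1.99*0 = 4.77
i=1: S_1 = 4.77 + -1.99*1 = 2.78
i=2: S_2 = 4.77 + -1.99*2 = 0.79
i=3: S_3 = 4.77 + -1.99*3 = -1.2
i=4: S_4 = 4.77 + -1.99*4 = -3.19
i=5: S_5 = 4.77 + -1.99*5 = -5.18
The first 6 terms are: [4.77, 2.78, 0.79, -1.2, -3.19, -5.18]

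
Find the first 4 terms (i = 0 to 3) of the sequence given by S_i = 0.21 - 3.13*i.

This is an arithmetic sequence.
i=0: S_0 = 0.21 + -3.13*0 = 0.21
i=1: S_1 = 0.21 + -3.13*1 = -2.92
i=2: S_2 = 0.21 + -3.13*2 = -6.05
i=3: S_3 = 0.21 + -3.13*3 = -9.18
The first 4 terms are: [0.21, -2.92, -6.05, -9.18]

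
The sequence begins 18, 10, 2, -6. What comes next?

Differences: 10 - 18 = -8
This is an arithmetic sequence with common difference d = -8.
Next term = -6 + -8 = -14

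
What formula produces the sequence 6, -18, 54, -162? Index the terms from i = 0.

Check ratios: -18 / 6 = -3.0
Common ratio r = -3.
First term a = 6.
Formula: S_i = 6 * (-3)^i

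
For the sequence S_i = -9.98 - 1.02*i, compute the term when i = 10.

S_10 = -9.98 + -1.02*10 = -9.98 + -10.2 = -20.18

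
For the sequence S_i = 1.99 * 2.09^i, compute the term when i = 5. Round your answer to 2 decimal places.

S_5 = 1.99 * 2.09^5 ≈ 1.99 * 39.8778 ≈ 79.36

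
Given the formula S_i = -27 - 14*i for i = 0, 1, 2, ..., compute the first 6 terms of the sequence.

This is an arithmetic sequence.
i=0: S_0 = -27 + -14*0 = -27
i=1: S_1 = -27 + -14*1 = -41
i=2: S_2 = -27 + -14*2 = -55
i=3: S_3 = -27 + -14*3 = -69
i=4: S_4 = -27 + -14*4 = -83
i=5: S_5 = -27 + -14*5 = -97
The first 6 terms are: [-27, -41, -55, -69, -83, -97]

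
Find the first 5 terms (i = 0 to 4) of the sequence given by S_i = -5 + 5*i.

This is an arithmetic sequence.
i=0: S_0 = -5 + 5*0 = -5
i=1: S_1 = -5 + 5*1 = 0
i=2: S_2 = -5 + 5*2 = 5
i=3: S_3 = -5 + 5*3 = 10
i=4: S_4 = -5 + 5*4 = 15
The first 5 terms are: [-5, 0, 5, 10, 15]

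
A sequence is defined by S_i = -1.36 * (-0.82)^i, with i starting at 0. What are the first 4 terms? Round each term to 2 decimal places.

This is a geometric sequence.
i=0: S_0 = -1.36 * (-0.82)^0 = -1.36
i=1: S_1 = -1.36 * (-0.82)^1 ≈ 1.12
i=2: S_2 = -1.36 * (-0.82)^2 ≈ -0.91
i=3: S_3 = -1.36 * (-0.82)^3 ≈ 0.75
The first 4 terms are: [-1.36, 1.12, -0.91, 0.75]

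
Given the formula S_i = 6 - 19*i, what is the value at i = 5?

S_5 = 6 + -19*5 = 6 + -95 = -89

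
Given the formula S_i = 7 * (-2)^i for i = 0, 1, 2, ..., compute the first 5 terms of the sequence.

This is a geometric sequence.
i=0: S_0 = 7 * (-2)^0 = 7
i=1: S_1 = 7 * (-2)^1 = -14
i=2: S_2 = 7 * (-2)^2 = 28
i=3: S_3 = 7 * (-2)^3 = -56
i=4: S_4 = 7 * (-2)^4 = 112
The first 5 terms are: [7, -14, 28, -56, 112]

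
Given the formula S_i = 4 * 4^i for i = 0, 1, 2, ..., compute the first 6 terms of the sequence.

This is a geometric sequence.
i=0: S_0 = 4 * 4^0 = 4
i=1: S_1 = 4 * 4^1 = 16
i=2: S_2 = 4 * 4^2 = 64
i=3: S_3 = 4 * 4^3 = 256
i=4: S_4 = 4 * 4^4 = 1024
i=5: S_5 = 4 * 4^5 = 4096
The first 6 terms are: [4, 16, 64, 256, 1024, 4096]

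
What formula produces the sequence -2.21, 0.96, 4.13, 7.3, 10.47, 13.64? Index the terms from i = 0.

Check differences: 0.96 - -2.21 = 3.17
4.13 - 0.96 = 3.17
Common difference d = 3.17.
First term a = -2.21.
Formula: S_i = -2.21 + 3.17*i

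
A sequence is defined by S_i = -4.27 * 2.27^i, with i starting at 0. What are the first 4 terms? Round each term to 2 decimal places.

This is a geometric sequence.
i=0: S_0 = -4.27 * 2.27^0 = -4.27
i=1: S_1 = -4.27 * 2.27^1 ≈ -9.69
i=2: S_2 = -4.27 * 2.27^2 ≈ -22.0
i=3: S_3 = -4.27 * 2.27^3 ≈ -49.95
The first 4 terms are: [-4.27, -9.69, -22.0, -49.95]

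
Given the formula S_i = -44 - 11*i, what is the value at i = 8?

S_8 = -44 + -11*8 = -44 + -88 = -132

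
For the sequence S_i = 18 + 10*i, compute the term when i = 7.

S_7 = 18 + 10*7 = 18 + 70 = 88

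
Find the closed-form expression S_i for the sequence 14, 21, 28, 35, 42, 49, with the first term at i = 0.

Check differences: 21 - 14 = 7
28 - 21 = 7
Common difference d = 7.
First term a = 14.
Formula: S_i = 14 + 7*i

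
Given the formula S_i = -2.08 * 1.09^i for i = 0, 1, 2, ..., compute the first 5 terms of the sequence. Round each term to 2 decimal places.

This is a geometric sequence.
i=0: S_0 = -2.08 * 1.09^0 = -2.08
i=1: S_1 = -2.08 * 1.09^1 ≈ -2.27
i=2: S_2 = -2.08 * 1.09^2 ≈ -2.47
i=3: S_3 = -2.08 * 1.09^3 ≈ -2.69
i=4: S_4 = -2.08 * 1.09^4 ≈ -2.94
The first 5 terms are: [-2.08, -2.27, -2.47, -2.69, -2.94]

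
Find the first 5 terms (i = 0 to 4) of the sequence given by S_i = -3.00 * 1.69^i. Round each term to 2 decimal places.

This is a geometric sequence.
i=0: S_0 = -3.0 * 1.69^0 = -3.0
i=1: S_1 = -3.0 * 1.69^1 = -5.07
i=2: S_2 = -3.0 * 1.69^2 ≈ -8.57
i=3: S_3 = -3.0 * 1.69^3 ≈ -14.48
i=4: S_4 = -3.0 * 1.69^4 ≈ -24.47
The first 5 terms are: [-3.0, -5.07, -8.57, -14.48, -24.47]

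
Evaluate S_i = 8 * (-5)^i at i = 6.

S_6 = 8 * (-5)^6 = 8 * 15625 = 125000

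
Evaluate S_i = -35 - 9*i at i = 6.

S_6 = -35 + -9*6 = -35 + -54 = -89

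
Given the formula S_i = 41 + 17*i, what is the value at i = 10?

S_10 = 41 + 17*10 = 41 + 170 = 211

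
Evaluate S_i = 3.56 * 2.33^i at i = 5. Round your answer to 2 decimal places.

S_5 = 3.56 * 2.33^5 ≈ 3.56 * 68.672 ≈ 244.47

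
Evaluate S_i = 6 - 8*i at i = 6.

S_6 = 6 + -8*6 = 6 + -48 = -42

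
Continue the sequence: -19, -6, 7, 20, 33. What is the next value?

Differences: -6 - -19 = 13
This is an arithmetic sequence with common difference d = 13.
Next term = 33 + 13 = 46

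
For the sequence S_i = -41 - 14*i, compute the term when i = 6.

S_6 = -41 + -14*6 = -41 + -84 = -125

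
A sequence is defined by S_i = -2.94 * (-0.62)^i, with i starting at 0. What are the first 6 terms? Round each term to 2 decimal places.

This is a geometric sequence.
i=0: S_0 = -2.94 * (-0.62)^0 = -2.94
i=1: S_1 = -2.94 * (-0.62)^1 ≈ 1.82
i=2: S_2 = -2.94 * (-0.62)^2 ≈ -1.13
i=3: S_3 = -2.94 * (-0.62)^3 ≈ 0.7
i=4: S_4 = -2.94 * (-0.62)^4 ≈ -0.43
i=5: S_5 = -2.94 * (-0.62)^5 ≈ 0.27
The first 6 terms are: [-2.94, 1.82, -1.13, 0.7, -0.43, 0.27]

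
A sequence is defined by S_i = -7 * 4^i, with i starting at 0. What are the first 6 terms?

This is a geometric sequence.
i=0: S_0 = -7 * 4^0 = -7
i=1: S_1 = -7 * 4^1 = -28
i=2: S_2 = -7 * 4^2 = -112
i=3: S_3 = -7 * 4^3 = -448
i=4: S_4 = -7 * 4^4 = -1792
i=5: S_5 = -7 * 4^5 = -7168
The first 6 terms are: [-7, -28, -112, -448, -1792, -7168]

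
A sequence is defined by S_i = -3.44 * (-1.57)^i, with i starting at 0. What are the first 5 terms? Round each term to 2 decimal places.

This is a geometric sequence.
i=0: S_0 = -3.44 * (-1.57)^0 = -3.44
i=1: S_1 = -3.44 * (-1.57)^1 ≈ 5.4
i=2: S_2 = -3.44 * (-1.57)^2 ≈ -8.48
i=3: S_3 = -3.44 * (-1.57)^3 ≈ 13.31
i=4: S_4 = -3.44 * (-1.57)^4 ≈ -20.9
The first 5 terms are: [-3.44, 5.4, -8.48, 13.31, -20.9]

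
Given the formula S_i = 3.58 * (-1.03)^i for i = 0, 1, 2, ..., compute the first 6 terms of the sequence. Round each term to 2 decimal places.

This is a geometric sequence.
i=0: S_0 = 3.58 * (-1.03)^0 = 3.58
i=1: S_1 = 3.58 * (-1.03)^1 ≈ -3.69
i=2: S_2 = 3.58 * (-1.03)^2 ≈ 3.8
i=3: S_3 = 3.58 * (-1.03)^3 ≈ -3.91
i=4: S_4 = 3.58 * (-1.03)^4 ≈ 4.03
i=5: S_5 = 3.58 * (-1.03)^5 ≈ -4.15
The first 6 terms are: [3.58, -3.69, 3.8, -3.91, 4.03, -4.15]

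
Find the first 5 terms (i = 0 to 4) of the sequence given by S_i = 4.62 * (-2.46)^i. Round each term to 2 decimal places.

This is a geometric sequence.
i=0: S_0 = 4.62 * (-2.46)^0 = 4.62
i=1: S_1 = 4.62 * (-2.46)^1 ≈ -11.37
i=2: S_2 = 4.62 * (-2.46)^2 ≈ 27.96
i=3: S_3 = 4.62 * (-2.46)^3 ≈ -68.78
i=4: S_4 = 4.62 * (-2.46)^4 ≈ 169.19
The first 5 terms are: [4.62, -11.37, 27.96, -68.78, 169.19]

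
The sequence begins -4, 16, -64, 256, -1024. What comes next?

Ratios: 16 / -4 = -4.0
This is a geometric sequence with common ratio r = -4.
Next term = -1024 * -4 = 4096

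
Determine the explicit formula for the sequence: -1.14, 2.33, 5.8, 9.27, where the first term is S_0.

Check differences: 2.33 - -1.14 = 3.47
5.8 - 2.33 = 3.47
Common difference d = 3.47.
First term a = -1.14.
Formula: S_i = -1.14 + 3.47*i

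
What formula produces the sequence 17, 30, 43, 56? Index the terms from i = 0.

Check differences: 30 - 17 = 13
43 - 30 = 13
Common difference d = 13.
First term a = 17.
Formula: S_i = 17 + 13*i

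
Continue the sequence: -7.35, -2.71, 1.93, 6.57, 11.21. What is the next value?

Differences: -2.71 - -7.35 = 4.64
This is an arithmetic sequence with common difference d = 4.64.
Next term = 11.21 + 4.64 = 15.85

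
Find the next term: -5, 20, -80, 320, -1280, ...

Ratios: 20 / -5 = -4.0
This is a geometric sequence with common ratio r = -4.
Next term = -1280 * -4 = 5120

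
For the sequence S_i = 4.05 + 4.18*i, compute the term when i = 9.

S_9 = 4.05 + 4.18*9 = 4.05 + 37.62 = 41.67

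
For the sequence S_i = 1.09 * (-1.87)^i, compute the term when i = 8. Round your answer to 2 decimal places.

S_8 = 1.09 * (-1.87)^8 ≈ 1.09 * 149.5316 ≈ 162.99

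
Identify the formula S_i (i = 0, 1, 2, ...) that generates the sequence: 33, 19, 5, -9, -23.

Check differences: 19 - 33 = -14
5 - 19 = -14
Common difference d = -14.
First term a = 33.
Formula: S_i = 33 - 14*i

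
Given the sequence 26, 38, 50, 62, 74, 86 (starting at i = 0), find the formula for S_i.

Check differences: 38 - 26 = 12
50 - 38 = 12
Common difference d = 12.
First term a = 26.
Formula: S_i = 26 + 12*i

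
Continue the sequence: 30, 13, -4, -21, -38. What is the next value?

Differences: 13 - 30 = -17
This is an arithmetic sequence with common difference d = -17.
Next term = -38 + -17 = -55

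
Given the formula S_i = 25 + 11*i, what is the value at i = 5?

S_5 = 25 + 11*5 = 25 + 55 = 80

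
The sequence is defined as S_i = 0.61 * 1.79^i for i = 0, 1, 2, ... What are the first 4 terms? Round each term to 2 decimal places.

This is a geometric sequence.
i=0: S_0 = 0.61 * 1.79^0 = 0.61
i=1: S_1 = 0.61 * 1.79^1 ≈ 1.09
i=2: S_2 = 0.61 * 1.79^2 ≈ 1.95
i=3: S_3 = 0.61 * 1.79^3 ≈ 3.5
The first 4 terms are: [0.61, 1.09, 1.95, 3.5]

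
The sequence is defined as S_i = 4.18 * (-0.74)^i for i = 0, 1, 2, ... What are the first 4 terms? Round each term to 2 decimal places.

This is a geometric sequence.
i=0: S_0 = 4.18 * (-0.74)^0 = 4.18
i=1: S_1 = 4.18 * (-0.74)^1 ≈ -3.09
i=2: S_2 = 4.18 * (-0.74)^2 ≈ 2.29
i=3: S_3 = 4.18 * (-0.74)^3 ≈ -1.69
The first 4 terms are: [4.18, -3.09, 2.29, -1.69]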